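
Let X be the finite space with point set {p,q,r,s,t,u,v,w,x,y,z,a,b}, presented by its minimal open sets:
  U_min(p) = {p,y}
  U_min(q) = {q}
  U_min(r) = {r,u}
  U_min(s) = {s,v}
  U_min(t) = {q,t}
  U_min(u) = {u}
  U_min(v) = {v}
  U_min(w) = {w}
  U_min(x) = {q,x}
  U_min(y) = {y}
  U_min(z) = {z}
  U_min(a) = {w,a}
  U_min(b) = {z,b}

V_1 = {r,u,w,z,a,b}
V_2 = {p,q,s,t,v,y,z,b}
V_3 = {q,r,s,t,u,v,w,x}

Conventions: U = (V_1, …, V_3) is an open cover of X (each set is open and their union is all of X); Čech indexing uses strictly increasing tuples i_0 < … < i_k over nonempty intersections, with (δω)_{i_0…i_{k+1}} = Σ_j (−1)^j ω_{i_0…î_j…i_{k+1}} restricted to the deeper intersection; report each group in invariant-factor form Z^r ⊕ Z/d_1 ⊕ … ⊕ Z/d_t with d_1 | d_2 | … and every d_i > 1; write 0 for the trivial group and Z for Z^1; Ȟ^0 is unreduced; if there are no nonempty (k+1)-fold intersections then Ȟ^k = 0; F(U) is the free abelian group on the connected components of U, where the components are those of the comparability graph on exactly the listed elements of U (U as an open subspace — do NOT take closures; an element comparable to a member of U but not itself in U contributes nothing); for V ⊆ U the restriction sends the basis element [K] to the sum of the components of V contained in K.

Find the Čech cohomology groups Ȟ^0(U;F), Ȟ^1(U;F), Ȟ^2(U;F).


Ȟ^0(U;F) ≅ Z^6,  Ȟ^1(U;F) ≅ 0,  Ȟ^2(U;F) ≅ 0

nonempty overlaps:
  V12={z,b} V13={r,u,w} V23={q,s,t,v}
components per intersection:
  V1: {r,u} {w,a} {z,b}
  V2: {p,y} {q,t} {s,v} {z,b}
  V3: {q,t,x} {r,u} {s,v} {w}
  V12: {z,b}
  V13: {r,u} {w}
  V23: {q,t} {s,v}
C dims 11,5; δ0: rk 5, SNF 1^5
degree 0: 11−5−0 = 6 → Ȟ^0 ≅ Z^6
degree 1: 5−0−5 = 0 → Ȟ^1 ≅ 0
degree 2: 0−0−0 = 0 → Ȟ^2 ≅ 0


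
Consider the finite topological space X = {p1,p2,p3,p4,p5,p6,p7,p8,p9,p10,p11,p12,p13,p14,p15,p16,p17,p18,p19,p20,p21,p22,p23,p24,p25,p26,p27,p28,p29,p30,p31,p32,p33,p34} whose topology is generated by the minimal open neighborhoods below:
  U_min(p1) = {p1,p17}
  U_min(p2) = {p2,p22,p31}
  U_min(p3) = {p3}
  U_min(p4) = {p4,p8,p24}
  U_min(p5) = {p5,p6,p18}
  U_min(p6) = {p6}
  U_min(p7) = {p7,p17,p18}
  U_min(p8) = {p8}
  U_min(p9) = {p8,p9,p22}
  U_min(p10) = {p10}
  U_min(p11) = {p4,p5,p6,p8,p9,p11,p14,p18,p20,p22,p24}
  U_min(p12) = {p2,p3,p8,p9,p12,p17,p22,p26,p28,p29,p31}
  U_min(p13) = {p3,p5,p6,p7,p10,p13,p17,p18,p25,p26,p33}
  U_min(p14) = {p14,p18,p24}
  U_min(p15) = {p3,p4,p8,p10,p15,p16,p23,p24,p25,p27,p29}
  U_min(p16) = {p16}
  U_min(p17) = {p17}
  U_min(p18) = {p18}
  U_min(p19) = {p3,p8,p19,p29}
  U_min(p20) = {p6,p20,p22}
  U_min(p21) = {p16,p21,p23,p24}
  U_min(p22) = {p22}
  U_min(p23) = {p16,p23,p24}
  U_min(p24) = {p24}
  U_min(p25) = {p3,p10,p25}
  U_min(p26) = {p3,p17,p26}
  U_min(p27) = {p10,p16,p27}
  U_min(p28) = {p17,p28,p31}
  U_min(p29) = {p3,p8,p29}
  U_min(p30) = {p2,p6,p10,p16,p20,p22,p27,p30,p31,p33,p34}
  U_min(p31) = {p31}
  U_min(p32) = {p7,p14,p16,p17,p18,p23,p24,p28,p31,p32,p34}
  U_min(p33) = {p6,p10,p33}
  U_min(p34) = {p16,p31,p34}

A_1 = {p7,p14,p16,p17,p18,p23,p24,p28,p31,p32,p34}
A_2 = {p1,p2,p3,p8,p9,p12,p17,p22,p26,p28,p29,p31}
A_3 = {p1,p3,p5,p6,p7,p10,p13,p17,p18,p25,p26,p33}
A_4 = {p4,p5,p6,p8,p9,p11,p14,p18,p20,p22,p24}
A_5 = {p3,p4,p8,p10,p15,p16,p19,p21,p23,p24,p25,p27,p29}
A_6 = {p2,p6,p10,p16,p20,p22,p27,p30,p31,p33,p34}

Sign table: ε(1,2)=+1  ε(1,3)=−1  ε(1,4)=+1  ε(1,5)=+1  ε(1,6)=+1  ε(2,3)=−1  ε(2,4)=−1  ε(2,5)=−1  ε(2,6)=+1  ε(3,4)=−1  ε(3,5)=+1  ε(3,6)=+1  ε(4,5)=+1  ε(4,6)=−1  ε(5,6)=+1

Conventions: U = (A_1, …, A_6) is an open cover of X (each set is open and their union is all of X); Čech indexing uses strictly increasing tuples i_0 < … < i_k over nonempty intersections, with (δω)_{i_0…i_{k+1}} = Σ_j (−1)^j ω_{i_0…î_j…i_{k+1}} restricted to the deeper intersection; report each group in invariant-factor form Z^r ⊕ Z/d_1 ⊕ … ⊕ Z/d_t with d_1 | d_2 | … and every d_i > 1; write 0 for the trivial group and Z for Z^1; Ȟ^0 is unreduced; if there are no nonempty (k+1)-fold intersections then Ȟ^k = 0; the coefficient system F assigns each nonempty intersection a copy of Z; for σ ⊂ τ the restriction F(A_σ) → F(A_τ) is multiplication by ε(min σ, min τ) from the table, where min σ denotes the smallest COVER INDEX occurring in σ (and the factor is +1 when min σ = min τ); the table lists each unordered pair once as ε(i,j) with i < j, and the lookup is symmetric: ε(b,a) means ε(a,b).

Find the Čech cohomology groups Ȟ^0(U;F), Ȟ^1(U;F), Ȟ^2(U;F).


nonempty overlaps:
  A12={p17,p28,p31} A13={p7,p17,p18} A14={p14,p18,p24} A15={p16,p23,p24} A16={p16,p31,p34} A23={p1,p3,p17,p26} A24={p8,p9,p22} A25={p3,p8,p29} A26={p2,p22,p31} A34={p5,p6,p18} A35={p3,p10,p25} A36={p6,p10,p33} A45={p4,p8,p24} A46={p6,p20,p22} A56={p10,p16,p27}
  A123={p17} A126={p31} A134={p18} A145={p24} A156={p16} A235={p3} A245={p8} A246={p22} A346={p6} A356={p10}
C dims 6,15,10; δ0: rk 6, SNF 1^5·2; δ1: rk 9, SNF 1^9
degree 0: 6−6−0 = 0 → Ȟ^0 ≅ 0
degree 1: 15−9−6 = 0 plus torsion [2] → Ȟ^1 ≅ Z/2
degree 2: 10−0−9 = 1 → Ȟ^2 ≅ Z

Ȟ^0 ≅ 0, Ȟ^1 ≅ Z/2 and Ȟ^2 ≅ Z


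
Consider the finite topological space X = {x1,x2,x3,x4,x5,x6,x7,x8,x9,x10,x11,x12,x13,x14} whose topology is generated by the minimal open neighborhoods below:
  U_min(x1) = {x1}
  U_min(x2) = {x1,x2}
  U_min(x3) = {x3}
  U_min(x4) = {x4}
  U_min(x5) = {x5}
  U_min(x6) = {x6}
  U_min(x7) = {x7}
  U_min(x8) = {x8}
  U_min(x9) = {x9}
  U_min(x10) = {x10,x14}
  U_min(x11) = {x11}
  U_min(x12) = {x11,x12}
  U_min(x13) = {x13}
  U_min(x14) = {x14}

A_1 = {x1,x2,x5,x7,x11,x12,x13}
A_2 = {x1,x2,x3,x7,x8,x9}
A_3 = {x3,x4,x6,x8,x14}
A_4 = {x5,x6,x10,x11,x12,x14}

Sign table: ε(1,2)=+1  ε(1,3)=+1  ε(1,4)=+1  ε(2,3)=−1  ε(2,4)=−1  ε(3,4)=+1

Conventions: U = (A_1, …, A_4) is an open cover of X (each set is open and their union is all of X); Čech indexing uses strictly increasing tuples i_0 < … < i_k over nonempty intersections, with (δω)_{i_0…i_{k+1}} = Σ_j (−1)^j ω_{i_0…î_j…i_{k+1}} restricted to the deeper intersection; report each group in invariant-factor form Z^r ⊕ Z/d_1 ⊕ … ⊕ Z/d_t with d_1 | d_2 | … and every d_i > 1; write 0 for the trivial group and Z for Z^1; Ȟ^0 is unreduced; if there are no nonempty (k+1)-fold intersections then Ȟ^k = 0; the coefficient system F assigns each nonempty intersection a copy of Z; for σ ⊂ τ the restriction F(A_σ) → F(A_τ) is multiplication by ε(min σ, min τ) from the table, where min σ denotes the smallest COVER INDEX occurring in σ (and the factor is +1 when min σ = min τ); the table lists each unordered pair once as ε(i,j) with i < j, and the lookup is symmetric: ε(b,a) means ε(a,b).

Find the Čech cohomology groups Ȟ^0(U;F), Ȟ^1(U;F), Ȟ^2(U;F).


nerve of the cover:
  A12={x1,x2,x7} A14={x5,x11,x12} A23={x3,x8} A34={x6,x14}
C dims 4,4; δ0: rk 4, SNF 1^3·2
Ȟ^0 = (4 − 4) − 0 = 0, so Ȟ^0 ≅ 0
Ȟ^1 = (4 − 0) − 4 = 0 plus torsion [2], so Ȟ^1 ≅ Z/2
Ȟ^2 = (0 − 0) − 0 = 0, so Ȟ^2 ≅ 0

Ȟ^0 = 0,  Ȟ^1 = Z/2,  Ȟ^2 = 0


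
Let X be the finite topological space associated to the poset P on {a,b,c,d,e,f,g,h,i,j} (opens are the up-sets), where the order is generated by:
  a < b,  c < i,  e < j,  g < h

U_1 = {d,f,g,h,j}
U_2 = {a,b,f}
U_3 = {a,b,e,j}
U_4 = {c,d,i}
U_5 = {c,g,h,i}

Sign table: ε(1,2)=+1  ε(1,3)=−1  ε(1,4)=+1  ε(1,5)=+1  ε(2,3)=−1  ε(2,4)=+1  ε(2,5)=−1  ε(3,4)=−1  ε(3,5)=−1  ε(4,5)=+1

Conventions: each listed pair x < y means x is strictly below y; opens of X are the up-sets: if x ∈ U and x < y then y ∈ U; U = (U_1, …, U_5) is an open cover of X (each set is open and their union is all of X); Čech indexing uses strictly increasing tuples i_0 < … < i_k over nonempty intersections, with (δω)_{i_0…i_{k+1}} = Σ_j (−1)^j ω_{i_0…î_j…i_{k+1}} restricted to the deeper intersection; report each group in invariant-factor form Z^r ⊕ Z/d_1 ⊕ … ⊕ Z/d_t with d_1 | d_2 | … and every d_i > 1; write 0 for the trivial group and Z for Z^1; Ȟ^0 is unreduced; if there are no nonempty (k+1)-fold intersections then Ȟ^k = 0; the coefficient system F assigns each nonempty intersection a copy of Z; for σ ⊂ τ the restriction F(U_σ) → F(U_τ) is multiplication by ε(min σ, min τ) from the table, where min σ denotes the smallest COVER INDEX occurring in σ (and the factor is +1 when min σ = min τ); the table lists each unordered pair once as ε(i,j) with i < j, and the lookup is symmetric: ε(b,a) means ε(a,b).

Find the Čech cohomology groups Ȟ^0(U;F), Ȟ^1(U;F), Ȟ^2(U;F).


Ȟ^0(U;F) ≅ Z, Ȟ^1(U;F) ≅ Z^2 and Ȟ^2(U;F) ≅ 0

intersection data:
  U12={f} U13={j} U14={d} U15={g,h} U23={a,b} U45={c,i}
C dims 5,6; δ0: rk 4, SNF 1^4
Ȟ^0 = (5 − 4) − 0 = 1, so Ȟ^0 ≅ Z
Ȟ^1 = (6 − 0) − 4 = 2, so Ȟ^1 ≅ Z^2
Ȟ^2 = (0 − 0) − 0 = 0, so Ȟ^2 ≅ 0


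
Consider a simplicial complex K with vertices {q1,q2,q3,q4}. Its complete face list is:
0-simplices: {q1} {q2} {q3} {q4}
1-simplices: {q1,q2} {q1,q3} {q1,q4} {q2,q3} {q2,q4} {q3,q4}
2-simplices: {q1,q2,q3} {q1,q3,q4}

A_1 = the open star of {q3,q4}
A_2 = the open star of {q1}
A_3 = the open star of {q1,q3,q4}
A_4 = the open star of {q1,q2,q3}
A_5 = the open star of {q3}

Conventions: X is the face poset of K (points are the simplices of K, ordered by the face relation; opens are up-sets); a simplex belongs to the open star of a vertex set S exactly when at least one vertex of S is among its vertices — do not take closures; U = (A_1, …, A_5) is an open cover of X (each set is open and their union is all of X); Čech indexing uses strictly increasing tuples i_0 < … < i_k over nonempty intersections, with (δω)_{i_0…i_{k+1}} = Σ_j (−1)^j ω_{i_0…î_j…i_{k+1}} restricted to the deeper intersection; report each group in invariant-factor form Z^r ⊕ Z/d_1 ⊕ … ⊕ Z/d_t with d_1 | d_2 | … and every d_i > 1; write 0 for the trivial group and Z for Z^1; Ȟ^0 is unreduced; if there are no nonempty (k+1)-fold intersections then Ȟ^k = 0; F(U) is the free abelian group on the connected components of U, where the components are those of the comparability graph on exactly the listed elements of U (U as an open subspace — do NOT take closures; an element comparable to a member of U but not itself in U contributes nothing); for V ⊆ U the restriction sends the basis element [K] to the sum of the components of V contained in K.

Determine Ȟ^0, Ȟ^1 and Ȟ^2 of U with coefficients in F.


intersection data:
  A1={{q3},{q4},{q1,q3},{q1,q4},{q2,q3},{q2,q4},{q3,q4},{q1,q2,q3},{q1,q3,q4}} A2={{q1},{q1,q2},{q1,q3},{q1,q4},{q1,q2,q3},{q1,q3,q4}} A3={{q1},{q3},{q4},{q1,q2},{q1,q3},{q1,q4},{q2,q3},{q2,q4},{q3,q4},{q1,q2,q3},{q1,q3,q4}} A4={{q1},{q2},{q3},{q1,q2},{q1,q3},{q1,q4},{q2,q3},{q2,q4},{q3,q4},{q1,q2,q3},{q1,q3,q4}} A5={{q3},{q1,q3},{q2,q3},{q3,q4},{q1,q2,q3},{q1,q3,q4}}
  A12={{q1,q3},{q1,q4},{q1,q2,q3},{q1,q3,q4}} A13={{q3},{q4},{q1,q3},{q1,q4},{q2,q3},{q2,q4},{q3,q4},{q1,q2,q3},{q1,q3,q4}} A14={{q3},{q1,q3},{q1,q4},{q2,q3},{q2,q4},{q3,q4},{q1,q2,q3},{q1,q3,q4}} A15={{q3},{q1,q3},{q2,q3},{q3,q4},{q1,q2,q3},{q1,q3,q4}} A23={{q1},{q1,q2},{q1,q3},{q1,q4},{q1,q2,q3},{q1,q3,q4}} A24={{q1},{q1,q2},{q1,q3},{q1,q4},{q1,q2,q3},{q1,q3,q4}} A25={{q1,q3},{q1,q2,q3},{q1,q3,q4}} A34={{q1},{q3},{q1,q2},{q1,q3},{q1,q4},{q2,q3},{q2,q4},{q3,q4},{q1,q2,q3},{q1,q3,q4}} A35={{q3},{q1,q3},{q2,q3},{q3,q4},{q1,q2,q3},{q1,q3,q4}} A45={{q3},{q1,q3},{q2,q3},{q3,q4},{q1,q2,q3},{q1,q3,q4}}
  A123={{q1,q3},{q1,q4},{q1,q2,q3},{q1,q3,q4}} A124={{q1,q3},{q1,q4},{q1,q2,q3},{q1,q3,q4}} A125={{q1,q3},{q1,q2,q3},{q1,q3,q4}} A134={{q3},{q1,q3},{q1,q4},{q2,q3},{q2,q4},{q3,q4},{q1,q2,q3},{q1,q3,q4}} A135={{q3},{q1,q3},{q2,q3},{q3,q4},{q1,q2,q3},{q1,q3,q4}} A145={{q3},{q1,q3},{q2,q3},{q3,q4},{q1,q2,q3},{q1,q3,q4}} A234={{q1},{q1,q2},{q1,q3},{q1,q4},{q1,q2,q3},{q1,q3,q4}} A235={{q1,q3},{q1,q2,q3},{q1,q3,q4}} A245={{q1,q3},{q1,q2,q3},{q1,q3,q4}} A345={{q3},{q1,q3},{q2,q3},{q3,q4},{q1,q2,q3},{q1,q3,q4}}
  A1234={{q1,q3},{q1,q4},{q1,q2,q3},{q1,q3,q4}} A1235={{q1,q3},{q1,q2,q3},{q1,q3,q4}} A1245={{q1,q3},{q1,q2,q3},{q1,q3,q4}} A1345={{q3},{q1,q3},{q2,q3},{q3,q4},{q1,q2,q3},{q1,q3,q4}} A2345={{q1,q3},{q1,q2,q3},{q1,q3,q4}}
  A12345={{q1,q3},{q1,q2,q3},{q1,q3,q4}}
components per intersection:
  A1: {{q3},{q4},{q1,q3},{q1,q4},{q2,q3},{q2,q4},{q3,q4},{q1,q2,q3},{q1,q3,q4}}
  A2: {{q1},{q1,q2},{q1,q3},{q1,q4},{q1,q2,q3},{q1,q3,q4}}
  A3: {{q1},{q3},{q4},{q1,q2},{q1,q3},{q1,q4},{q2,q3},{q2,q4},{q3,q4},{q1,q2,q3},{q1,q3,q4}}
  A4: {{q1},{q2},{q3},{q1,q2},{q1,q3},{q1,q4},{q2,q3},{q2,q4},{q3,q4},{q1,q2,q3},{q1,q3,q4}}
  A5: {{q3},{q1,q3},{q2,q3},{q3,q4},{q1,q2,q3},{q1,q3,q4}}
  A12: {{q1,q3},{q1,q4},{q1,q2,q3},{q1,q3,q4}}
  A13: {{q3},{q4},{q1,q3},{q1,q4},{q2,q3},{q2,q4},{q3,q4},{q1,q2,q3},{q1,q3,q4}}
  A14: {{q3},{q1,q3},{q1,q4},{q2,q3},{q3,q4},{q1,q2,q3},{q1,q3,q4}} {{q2,q4}}
  A15: {{q3},{q1,q3},{q2,q3},{q3,q4},{q1,q2,q3},{q1,q3,q4}}
  A23: {{q1},{q1,q2},{q1,q3},{q1,q4},{q1,q2,q3},{q1,q3,q4}}
  A24: {{q1},{q1,q2},{q1,q3},{q1,q4},{q1,q2,q3},{q1,q3,q4}}
  A25: {{q1,q3},{q1,q2,q3},{q1,q3,q4}}
  A34: {{q1},{q3},{q1,q2},{q1,q3},{q1,q4},{q2,q3},{q3,q4},{q1,q2,q3},{q1,q3,q4}} {{q2,q4}}
  A35: {{q3},{q1,q3},{q2,q3},{q3,q4},{q1,q2,q3},{q1,q3,q4}}
  A45: {{q3},{q1,q3},{q2,q3},{q3,q4},{q1,q2,q3},{q1,q3,q4}}
  A123: {{q1,q3},{q1,q4},{q1,q2,q3},{q1,q3,q4}}
  A124: {{q1,q3},{q1,q4},{q1,q2,q3},{q1,q3,q4}}
  A125: {{q1,q3},{q1,q2,q3},{q1,q3,q4}}
  A134: {{q3},{q1,q3},{q1,q4},{q2,q3},{q3,q4},{q1,q2,q3},{q1,q3,q4}} {{q2,q4}}
  A135: {{q3},{q1,q3},{q2,q3},{q3,q4},{q1,q2,q3},{q1,q3,q4}}
  A145: {{q3},{q1,q3},{q2,q3},{q3,q4},{q1,q2,q3},{q1,q3,q4}}
  A234: {{q1},{q1,q2},{q1,q3},{q1,q4},{q1,q2,q3},{q1,q3,q4}}
  A235: {{q1,q3},{q1,q2,q3},{q1,q3,q4}}
  A245: {{q1,q3},{q1,q2,q3},{q1,q3,q4}}
  A345: {{q3},{q1,q3},{q2,q3},{q3,q4},{q1,q2,q3},{q1,q3,q4}}
  A1234: {{q1,q3},{q1,q4},{q1,q2,q3},{q1,q3,q4}}
  A1235: {{q1,q3},{q1,q2,q3},{q1,q3,q4}}
  A1245: {{q1,q3},{q1,q2,q3},{q1,q3,q4}}
  A1345: {{q3},{q1,q3},{q2,q3},{q3,q4},{q1,q2,q3},{q1,q3,q4}}
  A2345: {{q1,q3},{q1,q2,q3},{q1,q3,q4}}
  A12345: {{q1,q3},{q1,q2,q3},{q1,q3,q4}}
C dims 5,12,11,5; δ0: rk 4, SNF 1^4; δ1: rk 7, SNF 1^7; δ2: rk 4, SNF 1^4
Ȟ^0 = (5 − 4) − 0 = 1, so Ȟ^0 ≅ Z
Ȟ^1 = (12 − 7) − 4 = 1, so Ȟ^1 ≅ Z
Ȟ^2 = (11 − 4) − 7 = 0, so Ȟ^2 ≅ 0

Ȟ^0(U;F) ≅ Z, Ȟ^1(U;F) ≅ Z, Ȟ^2(U;F) ≅ 0


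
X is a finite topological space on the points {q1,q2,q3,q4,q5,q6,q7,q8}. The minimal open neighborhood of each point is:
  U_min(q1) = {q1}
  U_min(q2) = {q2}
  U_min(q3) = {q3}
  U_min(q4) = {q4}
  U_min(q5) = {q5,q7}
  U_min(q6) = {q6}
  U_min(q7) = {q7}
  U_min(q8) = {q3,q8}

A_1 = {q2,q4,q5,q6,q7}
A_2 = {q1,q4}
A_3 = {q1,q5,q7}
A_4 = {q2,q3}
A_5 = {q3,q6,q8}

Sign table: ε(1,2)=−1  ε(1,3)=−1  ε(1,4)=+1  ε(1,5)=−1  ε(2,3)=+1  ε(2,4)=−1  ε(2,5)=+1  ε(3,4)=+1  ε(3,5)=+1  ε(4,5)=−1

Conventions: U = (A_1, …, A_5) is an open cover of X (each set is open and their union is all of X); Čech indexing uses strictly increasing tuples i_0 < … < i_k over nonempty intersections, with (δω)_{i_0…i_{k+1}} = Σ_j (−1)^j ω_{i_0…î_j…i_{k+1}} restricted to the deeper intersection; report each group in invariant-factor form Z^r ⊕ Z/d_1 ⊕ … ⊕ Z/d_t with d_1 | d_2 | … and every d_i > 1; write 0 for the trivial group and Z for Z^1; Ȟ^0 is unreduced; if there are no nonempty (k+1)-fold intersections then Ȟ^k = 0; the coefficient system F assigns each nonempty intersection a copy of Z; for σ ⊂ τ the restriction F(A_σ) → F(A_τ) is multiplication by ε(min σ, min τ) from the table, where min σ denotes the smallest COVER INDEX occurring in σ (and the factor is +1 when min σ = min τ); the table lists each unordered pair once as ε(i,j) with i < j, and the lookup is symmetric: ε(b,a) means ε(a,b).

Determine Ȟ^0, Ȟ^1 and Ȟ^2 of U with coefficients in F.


Ȟ^0 ≅ Z; Ȟ^1 ≅ Z^2; Ȟ^2 ≅ 0

nonempty overlaps:
  A12={q4} A13={q5,q7} A14={q2} A15={q6} A23={q1} A45={q3}
C dims 5,6; δ0: rk 4, SNF 1^4
degree 0: 5−4−0 = 1 → Ȟ^0 ≅ Z
degree 1: 6−0−4 = 2 → Ȟ^1 ≅ Z^2
degree 2: 0−0−0 = 0 → Ȟ^2 ≅ 0


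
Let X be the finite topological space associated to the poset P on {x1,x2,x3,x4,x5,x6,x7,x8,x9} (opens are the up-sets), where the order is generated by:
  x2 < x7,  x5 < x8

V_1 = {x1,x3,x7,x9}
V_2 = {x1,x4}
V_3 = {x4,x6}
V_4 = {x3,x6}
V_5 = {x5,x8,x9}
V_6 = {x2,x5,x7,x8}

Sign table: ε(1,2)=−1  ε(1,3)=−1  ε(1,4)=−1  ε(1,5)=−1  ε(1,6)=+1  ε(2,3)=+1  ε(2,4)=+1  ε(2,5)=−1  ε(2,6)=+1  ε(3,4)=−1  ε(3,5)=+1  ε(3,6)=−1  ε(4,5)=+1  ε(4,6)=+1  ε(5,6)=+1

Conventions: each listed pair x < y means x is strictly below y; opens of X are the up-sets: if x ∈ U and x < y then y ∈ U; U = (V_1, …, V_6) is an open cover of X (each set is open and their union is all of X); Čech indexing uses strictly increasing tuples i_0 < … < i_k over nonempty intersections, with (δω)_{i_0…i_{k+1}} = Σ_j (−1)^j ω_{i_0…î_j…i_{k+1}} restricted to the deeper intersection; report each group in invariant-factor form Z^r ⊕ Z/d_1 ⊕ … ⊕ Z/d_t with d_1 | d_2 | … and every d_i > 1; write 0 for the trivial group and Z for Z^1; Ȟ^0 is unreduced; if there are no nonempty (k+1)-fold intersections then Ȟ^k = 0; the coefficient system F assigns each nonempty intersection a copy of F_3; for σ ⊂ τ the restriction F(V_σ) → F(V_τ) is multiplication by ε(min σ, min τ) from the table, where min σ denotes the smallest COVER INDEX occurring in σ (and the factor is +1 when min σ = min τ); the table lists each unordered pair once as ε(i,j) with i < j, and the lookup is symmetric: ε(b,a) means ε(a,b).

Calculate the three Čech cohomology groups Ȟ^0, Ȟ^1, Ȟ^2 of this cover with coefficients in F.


Ȟ^0 = 0,  Ȟ^1 = Z/3,  Ȟ^2 = 0

cover nerve:
  V12={x1} V14={x3} V15={x9} V16={x7} V23={x4} V34={x6} V56={x5,x8}
C dims 6,7; δ0: rk_F3 6
Ȟ^0: (6−6)−0=0 ⇒ 0
Ȟ^1: (7−0)−6=1 ⇒ Z/3
Ȟ^2: (0−0)−0=0 ⇒ 0


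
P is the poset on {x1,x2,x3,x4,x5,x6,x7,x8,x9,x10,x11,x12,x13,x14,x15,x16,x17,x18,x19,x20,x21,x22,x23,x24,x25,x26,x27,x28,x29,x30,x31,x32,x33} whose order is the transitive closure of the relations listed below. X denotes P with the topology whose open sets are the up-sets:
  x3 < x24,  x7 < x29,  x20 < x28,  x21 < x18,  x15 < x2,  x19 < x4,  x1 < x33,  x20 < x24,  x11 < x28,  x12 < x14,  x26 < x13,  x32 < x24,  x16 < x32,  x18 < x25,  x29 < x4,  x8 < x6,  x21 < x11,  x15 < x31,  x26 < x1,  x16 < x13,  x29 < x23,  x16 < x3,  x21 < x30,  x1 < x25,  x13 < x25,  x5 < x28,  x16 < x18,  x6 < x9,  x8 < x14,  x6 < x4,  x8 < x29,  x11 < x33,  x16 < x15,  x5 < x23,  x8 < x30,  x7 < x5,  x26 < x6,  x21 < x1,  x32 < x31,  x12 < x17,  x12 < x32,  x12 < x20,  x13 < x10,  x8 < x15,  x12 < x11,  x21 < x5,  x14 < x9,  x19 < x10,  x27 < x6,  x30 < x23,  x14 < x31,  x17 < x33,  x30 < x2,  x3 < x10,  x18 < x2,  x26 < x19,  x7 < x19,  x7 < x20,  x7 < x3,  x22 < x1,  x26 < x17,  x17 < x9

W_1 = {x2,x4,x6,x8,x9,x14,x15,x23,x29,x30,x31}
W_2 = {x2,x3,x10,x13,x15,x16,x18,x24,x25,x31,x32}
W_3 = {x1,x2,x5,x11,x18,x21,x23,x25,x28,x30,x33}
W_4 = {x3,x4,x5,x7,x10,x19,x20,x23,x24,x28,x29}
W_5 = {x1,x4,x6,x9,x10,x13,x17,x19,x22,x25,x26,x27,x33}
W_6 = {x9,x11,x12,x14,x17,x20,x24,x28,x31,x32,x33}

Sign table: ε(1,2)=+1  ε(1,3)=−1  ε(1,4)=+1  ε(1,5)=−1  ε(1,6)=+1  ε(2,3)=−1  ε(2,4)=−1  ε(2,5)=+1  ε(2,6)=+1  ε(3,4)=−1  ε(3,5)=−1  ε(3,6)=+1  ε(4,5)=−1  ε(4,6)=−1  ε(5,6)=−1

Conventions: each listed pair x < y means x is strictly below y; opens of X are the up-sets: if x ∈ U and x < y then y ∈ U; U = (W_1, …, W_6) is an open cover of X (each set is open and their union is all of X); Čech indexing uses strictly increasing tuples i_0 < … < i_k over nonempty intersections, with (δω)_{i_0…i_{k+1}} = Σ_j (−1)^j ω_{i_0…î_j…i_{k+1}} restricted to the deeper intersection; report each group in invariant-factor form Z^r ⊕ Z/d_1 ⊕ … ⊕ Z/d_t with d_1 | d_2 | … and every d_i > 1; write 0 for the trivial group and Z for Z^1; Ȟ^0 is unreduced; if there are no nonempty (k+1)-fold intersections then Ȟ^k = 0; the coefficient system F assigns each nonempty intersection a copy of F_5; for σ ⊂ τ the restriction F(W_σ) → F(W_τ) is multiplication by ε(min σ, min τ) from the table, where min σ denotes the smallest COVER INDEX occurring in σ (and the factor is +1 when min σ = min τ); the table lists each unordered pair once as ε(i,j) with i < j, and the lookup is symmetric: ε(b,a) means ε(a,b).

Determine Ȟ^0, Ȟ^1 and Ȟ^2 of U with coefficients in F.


nonempty overlaps:
  W12={x2,x15,x31} W13={x2,x23,x30} W14={x4,x23,x29} W15={x4,x6,x9} W16={x9,x14,x31} W23={x2,x18,x25} W24={x3,x10,x24} W25={x10,x13,x25} W26={x24,x31,x32} W34={x5,x23,x28} W35={x1,x25,x33} W36={x11,x28,x33} W45={x4,x10,x19} W46={x20,x24,x28} W56={x9,x17,x33}
  W123={x2} W126={x31} W134={x23} W145={x4} W156={x9} W235={x25} W245={x10} W246={x24} W346={x28} W356={x33}
C dims 6,15,10; δ0: rk_F5 6; δ1: rk_F5 9
degree 0: 6−6−0 = 0 → Ȟ^0 ≅ 0
degree 1: 15−9−6 = 0 → Ȟ^1 ≅ 0
degree 2: 10−0−9 = 1 → Ȟ^2 ≅ Z/5

Ȟ^0(U;F) ≅ 0, Ȟ^1(U;F) ≅ 0, Ȟ^2(U;F) ≅ Z/5


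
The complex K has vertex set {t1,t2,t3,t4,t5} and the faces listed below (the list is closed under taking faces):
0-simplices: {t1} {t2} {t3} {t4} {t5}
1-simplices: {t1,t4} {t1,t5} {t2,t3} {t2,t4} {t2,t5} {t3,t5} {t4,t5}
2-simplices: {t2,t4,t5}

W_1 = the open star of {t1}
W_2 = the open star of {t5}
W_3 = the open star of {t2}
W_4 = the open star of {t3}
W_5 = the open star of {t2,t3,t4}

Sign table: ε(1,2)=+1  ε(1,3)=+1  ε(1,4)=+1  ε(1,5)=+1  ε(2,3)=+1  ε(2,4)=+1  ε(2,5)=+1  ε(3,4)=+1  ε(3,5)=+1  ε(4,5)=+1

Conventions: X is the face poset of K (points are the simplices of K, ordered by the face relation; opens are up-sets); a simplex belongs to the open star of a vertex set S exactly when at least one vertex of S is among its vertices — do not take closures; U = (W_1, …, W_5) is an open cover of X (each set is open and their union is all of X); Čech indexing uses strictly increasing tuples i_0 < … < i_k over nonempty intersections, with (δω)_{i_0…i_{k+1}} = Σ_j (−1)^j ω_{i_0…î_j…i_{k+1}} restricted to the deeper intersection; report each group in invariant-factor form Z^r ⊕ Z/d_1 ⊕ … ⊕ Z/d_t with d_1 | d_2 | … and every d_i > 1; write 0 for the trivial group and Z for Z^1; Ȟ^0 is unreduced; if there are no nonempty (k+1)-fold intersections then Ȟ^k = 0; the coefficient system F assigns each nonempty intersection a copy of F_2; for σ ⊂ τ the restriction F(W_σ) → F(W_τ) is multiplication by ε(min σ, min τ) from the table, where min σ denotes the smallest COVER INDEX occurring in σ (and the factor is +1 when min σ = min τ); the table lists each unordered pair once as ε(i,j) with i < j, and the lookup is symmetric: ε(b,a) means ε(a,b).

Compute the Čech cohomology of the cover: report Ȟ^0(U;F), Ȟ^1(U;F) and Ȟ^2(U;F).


intersection data:
  W1={{t1},{t1,t4},{t1,t5}} W2={{t5},{t1,t5},{t2,t5},{t3,t5},{t4,t5},{t2,t4,t5}} W3={{t2},{t2,t3},{t2,t4},{t2,t5},{t2,t4,t5}} W4={{t3},{t2,t3},{t3,t5}} W5={{t2},{t3},{t4},{t1,t4},{t2,t3},{t2,t4},{t2,t5},{t3,t5},{t4,t5},{t2,t4,t5}}
  W12={{t1,t5}} W15={{t1,t4}} W23={{t2,t5},{t2,t4,t5}} W24={{t3,t5}} W25={{t2,t5},{t3,t5},{t4,t5},{t2,t4,t5}} W34={{t2,t3}} W35={{t2},{t2,t3},{t2,t4},{t2,t5},{t2,t4,t5}} W45={{t3},{t2,t3},{t3,t5}}
  W235={{t2,t5},{t2,t4,t5}} W245={{t3,t5}} W345={{t2,t3}}
C dims 5,8,3; δ0: rk_F2 4; δ1: rk_F2 3
Ȟ^0 = (5 − 4) − 0 = 1, so Ȟ^0 ≅ Z/2
Ȟ^1 = (8 − 3) − 4 = 1, so Ȟ^1 ≅ Z/2
Ȟ^2 = (3 − 0) − 3 = 0, so Ȟ^2 ≅ 0

Ȟ^0 ≅ Z/2; Ȟ^1 ≅ Z/2; Ȟ^2 ≅ 0


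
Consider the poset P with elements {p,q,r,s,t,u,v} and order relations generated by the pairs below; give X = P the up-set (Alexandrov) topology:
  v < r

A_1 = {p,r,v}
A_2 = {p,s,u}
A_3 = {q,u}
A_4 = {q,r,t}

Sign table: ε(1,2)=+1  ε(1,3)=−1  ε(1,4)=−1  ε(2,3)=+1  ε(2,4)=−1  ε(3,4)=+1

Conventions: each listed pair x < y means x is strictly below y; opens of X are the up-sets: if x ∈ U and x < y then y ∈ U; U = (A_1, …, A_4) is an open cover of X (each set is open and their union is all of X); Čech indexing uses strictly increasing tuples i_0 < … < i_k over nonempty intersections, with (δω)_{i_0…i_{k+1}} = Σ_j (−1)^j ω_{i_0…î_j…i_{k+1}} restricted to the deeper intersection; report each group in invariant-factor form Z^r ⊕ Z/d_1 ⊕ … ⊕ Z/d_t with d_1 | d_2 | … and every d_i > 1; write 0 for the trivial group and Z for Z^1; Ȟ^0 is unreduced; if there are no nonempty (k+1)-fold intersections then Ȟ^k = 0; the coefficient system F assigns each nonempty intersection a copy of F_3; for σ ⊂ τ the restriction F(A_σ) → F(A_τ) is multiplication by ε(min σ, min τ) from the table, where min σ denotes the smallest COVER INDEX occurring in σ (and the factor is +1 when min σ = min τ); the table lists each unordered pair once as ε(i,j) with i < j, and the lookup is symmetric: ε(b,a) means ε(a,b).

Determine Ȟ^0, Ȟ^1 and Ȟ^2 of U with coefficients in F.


Ȟ^0 = 0, Ȟ^1 = 0, Ȟ^2 = 0

cover nerve:
  A12={p} A14={r} A23={u} A34={q}
C dims 4,4; δ0: rk_F3 4
Ȟ^0: (4−4)−0=0 ⇒ 0
Ȟ^1: (4−0)−4=0 ⇒ 0
Ȟ^2: (0−0)−0=0 ⇒ 0


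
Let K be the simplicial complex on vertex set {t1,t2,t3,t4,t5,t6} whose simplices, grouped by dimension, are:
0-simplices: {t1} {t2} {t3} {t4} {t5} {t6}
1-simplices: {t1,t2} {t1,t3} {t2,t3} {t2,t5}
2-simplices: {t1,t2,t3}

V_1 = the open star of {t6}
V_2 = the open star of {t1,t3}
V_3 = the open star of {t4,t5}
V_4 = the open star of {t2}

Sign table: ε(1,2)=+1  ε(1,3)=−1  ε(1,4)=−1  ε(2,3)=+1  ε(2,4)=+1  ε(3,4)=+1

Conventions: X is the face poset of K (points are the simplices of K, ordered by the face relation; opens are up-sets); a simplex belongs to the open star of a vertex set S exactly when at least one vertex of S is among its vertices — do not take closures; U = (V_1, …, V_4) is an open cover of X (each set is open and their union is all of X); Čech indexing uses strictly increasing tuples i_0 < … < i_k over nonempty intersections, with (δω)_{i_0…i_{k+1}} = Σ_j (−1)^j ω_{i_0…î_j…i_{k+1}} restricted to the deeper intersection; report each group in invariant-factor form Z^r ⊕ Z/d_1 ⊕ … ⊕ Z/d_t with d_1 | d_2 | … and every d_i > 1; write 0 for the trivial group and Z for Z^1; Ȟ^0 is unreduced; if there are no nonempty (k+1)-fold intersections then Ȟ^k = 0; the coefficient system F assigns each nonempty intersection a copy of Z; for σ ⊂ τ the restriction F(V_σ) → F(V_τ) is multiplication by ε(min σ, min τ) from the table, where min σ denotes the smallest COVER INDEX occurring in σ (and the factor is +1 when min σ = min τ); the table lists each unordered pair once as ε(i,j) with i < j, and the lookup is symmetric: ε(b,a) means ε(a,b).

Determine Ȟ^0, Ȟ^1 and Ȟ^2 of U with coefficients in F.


intersection data:
  V1={{t6}} V2={{t1},{t3},{t1,t2},{t1,t3},{t2,t3},{t1,t2,t3}} V3={{t4},{t5},{t2,t5}} V4={{t2},{t1,t2},{t2,t3},{t2,t5},{t1,t2,t3}}
  V24={{t1,t2},{t2,t3},{t1,t2,t3}} V34={{t2,t5}}
C dims 4,2; δ0: rk 2, SNF 1^2
Ȟ^0 = (4 − 2) − 0 = 2, so Ȟ^0 ≅ Z^2
Ȟ^1 = (2 − 0) − 2 = 0, so Ȟ^1 ≅ 0
Ȟ^2 = (0 − 0) − 0 = 0, so Ȟ^2 ≅ 0

Ȟ^0 = Z^2, Ȟ^1 = 0, Ȟ^2 = 0


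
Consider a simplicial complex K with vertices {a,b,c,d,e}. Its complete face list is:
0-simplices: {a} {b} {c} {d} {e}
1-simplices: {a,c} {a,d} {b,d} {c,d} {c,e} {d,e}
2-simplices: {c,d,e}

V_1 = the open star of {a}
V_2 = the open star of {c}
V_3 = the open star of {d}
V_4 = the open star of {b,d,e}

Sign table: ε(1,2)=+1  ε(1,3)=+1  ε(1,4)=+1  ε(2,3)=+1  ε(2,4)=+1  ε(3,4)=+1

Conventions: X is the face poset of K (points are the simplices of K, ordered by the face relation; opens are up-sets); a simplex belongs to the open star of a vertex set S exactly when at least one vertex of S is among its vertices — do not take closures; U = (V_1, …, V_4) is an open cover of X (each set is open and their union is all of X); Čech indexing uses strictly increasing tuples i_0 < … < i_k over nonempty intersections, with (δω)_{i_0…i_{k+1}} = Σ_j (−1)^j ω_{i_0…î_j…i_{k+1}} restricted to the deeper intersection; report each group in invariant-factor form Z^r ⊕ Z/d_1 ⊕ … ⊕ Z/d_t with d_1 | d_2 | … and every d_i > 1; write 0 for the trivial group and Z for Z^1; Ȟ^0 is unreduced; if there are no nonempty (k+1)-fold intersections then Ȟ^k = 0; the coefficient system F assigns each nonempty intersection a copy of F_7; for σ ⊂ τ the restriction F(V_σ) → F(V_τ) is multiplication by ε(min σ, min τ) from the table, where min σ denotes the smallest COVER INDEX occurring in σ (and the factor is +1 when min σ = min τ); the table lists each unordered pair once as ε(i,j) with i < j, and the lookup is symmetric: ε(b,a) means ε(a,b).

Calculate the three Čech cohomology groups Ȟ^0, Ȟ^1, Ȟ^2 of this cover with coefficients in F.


Ȟ^0(U;F) ≅ Z/7; Ȟ^1(U;F) ≅ Z/7; Ȟ^2(U;F) ≅ 0

intersection data:
  V1={{a},{a,c},{a,d}} V2={{c},{a,c},{c,d},{c,e},{c,d,e}} V3={{d},{a,d},{b,d},{c,d},{d,e},{c,d,e}} V4={{b},{d},{e},{a,d},{b,d},{c,d},{c,e},{d,e},{c,d,e}}
  V12={{a,c}} V13={{a,d}} V14={{a,d}} V23={{c,d},{c,d,e}} V24={{c,d},{c,e},{c,d,e}} V34={{d},{a,d},{b,d},{c,d},{d,e},{c,d,e}}
  V134={{a,d}} V234={{c,d},{c,d,e}}
C dims 4,6,2; δ0: rk_F7 3; δ1: rk_F7 2
Ȟ^0 = (4 − 3) − 0 = 1, so Ȟ^0 ≅ Z/7
Ȟ^1 = (6 − 2) − 3 = 1, so Ȟ^1 ≅ Z/7
Ȟ^2 = (2 − 0) − 2 = 0, so Ȟ^2 ≅ 0


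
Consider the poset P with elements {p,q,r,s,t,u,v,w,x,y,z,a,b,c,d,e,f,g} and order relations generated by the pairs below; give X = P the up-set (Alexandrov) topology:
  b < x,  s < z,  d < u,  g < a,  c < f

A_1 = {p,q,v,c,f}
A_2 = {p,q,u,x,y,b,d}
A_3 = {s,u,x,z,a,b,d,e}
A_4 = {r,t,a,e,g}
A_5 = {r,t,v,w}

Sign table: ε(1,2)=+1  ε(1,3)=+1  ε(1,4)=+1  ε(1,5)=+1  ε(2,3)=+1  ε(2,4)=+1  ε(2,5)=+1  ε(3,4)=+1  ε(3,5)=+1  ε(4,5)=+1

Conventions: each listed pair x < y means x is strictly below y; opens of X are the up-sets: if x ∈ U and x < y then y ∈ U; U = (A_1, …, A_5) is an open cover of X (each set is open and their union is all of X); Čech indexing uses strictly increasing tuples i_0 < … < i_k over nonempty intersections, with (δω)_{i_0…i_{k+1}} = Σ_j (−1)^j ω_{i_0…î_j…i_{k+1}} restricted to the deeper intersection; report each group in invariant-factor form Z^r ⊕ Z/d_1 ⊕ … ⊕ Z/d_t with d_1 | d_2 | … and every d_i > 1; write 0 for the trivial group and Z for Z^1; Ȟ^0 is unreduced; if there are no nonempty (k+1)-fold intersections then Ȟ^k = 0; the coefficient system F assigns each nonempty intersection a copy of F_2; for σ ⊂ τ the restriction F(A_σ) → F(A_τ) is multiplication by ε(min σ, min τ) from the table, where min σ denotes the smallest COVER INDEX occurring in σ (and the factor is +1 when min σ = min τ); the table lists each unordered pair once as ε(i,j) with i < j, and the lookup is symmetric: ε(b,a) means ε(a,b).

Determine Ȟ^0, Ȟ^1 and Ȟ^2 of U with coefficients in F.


Ȟ^0 = Z/2,  Ȟ^1 = Z/2,  Ȟ^2 = 0

nonempty overlaps:
  A12={p,q} A15={v} A23={u,x,b,d} A34={a,e} A45={r,t}
C dims 5,5; δ0: rk_F2 4
degree 0: 5−4−0 = 1 → Ȟ^0 ≅ Z/2
degree 1: 5−0−4 = 1 → Ȟ^1 ≅ Z/2
degree 2: 0−0−0 = 0 → Ȟ^2 ≅ 0


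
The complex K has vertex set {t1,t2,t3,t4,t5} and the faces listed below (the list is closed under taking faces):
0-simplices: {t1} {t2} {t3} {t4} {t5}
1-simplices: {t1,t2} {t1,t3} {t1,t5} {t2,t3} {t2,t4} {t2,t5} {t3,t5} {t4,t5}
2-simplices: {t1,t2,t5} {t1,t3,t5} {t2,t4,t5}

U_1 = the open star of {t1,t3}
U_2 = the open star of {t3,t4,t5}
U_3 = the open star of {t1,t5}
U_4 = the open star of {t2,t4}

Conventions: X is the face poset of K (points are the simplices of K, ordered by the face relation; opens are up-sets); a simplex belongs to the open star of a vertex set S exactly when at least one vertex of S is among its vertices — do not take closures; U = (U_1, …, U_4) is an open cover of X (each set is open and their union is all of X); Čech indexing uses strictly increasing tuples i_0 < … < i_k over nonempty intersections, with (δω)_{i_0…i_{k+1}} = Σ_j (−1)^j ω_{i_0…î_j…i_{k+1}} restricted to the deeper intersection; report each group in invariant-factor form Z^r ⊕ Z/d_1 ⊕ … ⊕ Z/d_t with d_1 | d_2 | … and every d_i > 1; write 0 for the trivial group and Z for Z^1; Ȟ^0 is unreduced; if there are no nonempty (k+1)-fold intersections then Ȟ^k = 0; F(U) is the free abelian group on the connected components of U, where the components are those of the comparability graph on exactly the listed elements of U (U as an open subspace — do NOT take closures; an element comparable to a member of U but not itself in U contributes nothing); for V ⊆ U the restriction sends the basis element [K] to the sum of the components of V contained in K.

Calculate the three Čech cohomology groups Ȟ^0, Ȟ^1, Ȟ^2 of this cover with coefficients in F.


Ȟ^0 ≅ Z; Ȟ^1 ≅ Z; Ȟ^2 ≅ 0

nonempty intersections:
  U1={{t1},{t3},{t1,t2},{t1,t3},{t1,t5},{t2,t3},{t3,t5},{t1,t2,t5},{t1,t3,t5}} U2={{t3},{t4},{t5},{t1,t3},{t1,t5},{t2,t3},{t2,t4},{t2,t5},{t3,t5},{t4,t5},{t1,t2,t5},{t1,t3,t5},{t2,t4,t5}} U3={{t1},{t5},{t1,t2},{t1,t3},{t1,t5},{t2,t5},{t3,t5},{t4,t5},{t1,t2,t5},{t1,t3,t5},{t2,t4,t5}} U4={{t2},{t4},{t1,t2},{t2,t3},{t2,t4},{t2,t5},{t4,t5},{t1,t2,t5},{t2,t4,t5}}
  U12={{t3},{t1,t3},{t1,t5},{t2,t3},{t3,t5},{t1,t2,t5},{t1,t3,t5}} U13={{t1},{t1,t2},{t1,t3},{t1,t5},{t3,t5},{t1,t2,t5},{t1,t3,t5}} U14={{t1,t2},{t2,t3},{t1,t2,t5}} U23={{t5},{t1,t3},{t1,t5},{t2,t5},{t3,t5},{t4,t5},{t1,t2,t5},{t1,t3,t5},{t2,t4,t5}} U24={{t4},{t2,t3},{t2,t4},{t2,t5},{t4,t5},{t1,t2,t5},{t2,t4,t5}} U34={{t1,t2},{t2,t5},{t4,t5},{t1,t2,t5},{t2,t4,t5}}
  U123={{t1,t3},{t1,t5},{t3,t5},{t1,t2,t5},{t1,t3,t5}} U124={{t2,t3},{t1,t2,t5}} U134={{t1,t2},{t1,t2,t5}} U234={{t2,t5},{t4,t5},{t1,t2,t5},{t2,t4,t5}}
  U1234={{t1,t2,t5}}
components per intersection:
  U1: {{t1},{t3},{t1,t2},{t1,t3},{t1,t5},{t2,t3},{t3,t5},{t1,t2,t5},{t1,t3,t5}}
  U2: {{t3},{t4},{t5},{t1,t3},{t1,t5},{t2,t3},{t2,t4},{t2,t5},{t3,t5},{t4,t5},{t1,t2,t5},{t1,t3,t5},{t2,t4,t5}}
  U3: {{t1},{t5},{t1,t2},{t1,t3},{t1,t5},{t2,t5},{t3,t5},{t4,t5},{t1,t2,t5},{t1,t3,t5},{t2,t4,t5}}
  U4: {{t2},{t4},{t1,t2},{t2,t3},{t2,t4},{t2,t5},{t4,t5},{t1,t2,t5},{t2,t4,t5}}
  U12: {{t3},{t1,t3},{t1,t5},{t2,t3},{t3,t5},{t1,t2,t5},{t1,t3,t5}}
  U13: {{t1},{t1,t2},{t1,t3},{t1,t5},{t3,t5},{t1,t2,t5},{t1,t3,t5}}
  U14: {{t1,t2},{t1,t2,t5}} {{t2,t3}}
  U23: {{t5},{t1,t3},{t1,t5},{t2,t5},{t3,t5},{t4,t5},{t1,t2,t5},{t1,t3,t5},{t2,t4,t5}}
  U24: {{t4},{t2,t4},{t2,t5},{t4,t5},{t1,t2,t5},{t2,t4,t5}} {{t2,t3}}
  U34: {{t1,t2},{t2,t5},{t4,t5},{t1,t2,t5},{t2,t4,t5}}
  U123: {{t1,t3},{t1,t5},{t3,t5},{t1,t2,t5},{t1,t3,t5}}
  U124: {{t2,t3}} {{t1,t2,t5}}
  U134: {{t1,t2},{t1,t2,t5}}
  U234: {{t2,t5},{t4,t5},{t1,t2,t5},{t2,t4,t5}}
  U1234: {{t1,t2,t5}}
C dims 4,8,5,1; δ0: rk 3, SNF 1^3; δ1: rk 4, SNF 1^4; δ2: rk 1, SNF 1^1
Ȟ^0: (4−3)−0=1 ⇒ Z
Ȟ^1: (8−4)−3=1 ⇒ Z
Ȟ^2: (5−1)−4=0 ⇒ 0


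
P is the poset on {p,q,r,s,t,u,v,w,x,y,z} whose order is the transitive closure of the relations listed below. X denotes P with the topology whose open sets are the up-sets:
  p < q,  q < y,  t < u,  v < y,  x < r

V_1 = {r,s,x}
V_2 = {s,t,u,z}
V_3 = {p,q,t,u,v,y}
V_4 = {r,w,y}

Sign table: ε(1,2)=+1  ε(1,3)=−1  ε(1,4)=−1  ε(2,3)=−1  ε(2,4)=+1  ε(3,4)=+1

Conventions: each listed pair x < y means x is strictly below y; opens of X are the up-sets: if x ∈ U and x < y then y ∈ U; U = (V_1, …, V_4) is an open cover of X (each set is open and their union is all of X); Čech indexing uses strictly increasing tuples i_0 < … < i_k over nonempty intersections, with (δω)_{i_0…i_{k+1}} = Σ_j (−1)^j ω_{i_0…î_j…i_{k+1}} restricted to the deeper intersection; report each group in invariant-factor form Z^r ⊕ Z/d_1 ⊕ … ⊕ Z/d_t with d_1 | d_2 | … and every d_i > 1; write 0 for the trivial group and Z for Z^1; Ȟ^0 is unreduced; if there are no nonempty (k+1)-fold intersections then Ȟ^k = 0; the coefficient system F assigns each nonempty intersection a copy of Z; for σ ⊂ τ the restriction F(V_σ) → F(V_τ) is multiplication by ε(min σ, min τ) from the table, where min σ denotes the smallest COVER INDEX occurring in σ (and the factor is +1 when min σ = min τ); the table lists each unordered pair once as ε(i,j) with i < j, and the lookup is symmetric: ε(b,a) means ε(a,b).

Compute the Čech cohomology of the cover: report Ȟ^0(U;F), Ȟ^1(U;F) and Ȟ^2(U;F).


nerve of the cover:
  V12={s} V14={r} V23={t,u} V34={y}
C dims 4,4; δ0: rk 3, SNF 1^3
Ȟ^0 = (4 − 3) − 0 = 1, so Ȟ^0 ≅ Z
Ȟ^1 = (4 − 0) − 3 = 1, so Ȟ^1 ≅ Z
Ȟ^2 = (0 − 0) − 0 = 0, so Ȟ^2 ≅ 0

Ȟ^0 ≅ Z, Ȟ^1 ≅ Z, Ȟ^2 ≅ 0


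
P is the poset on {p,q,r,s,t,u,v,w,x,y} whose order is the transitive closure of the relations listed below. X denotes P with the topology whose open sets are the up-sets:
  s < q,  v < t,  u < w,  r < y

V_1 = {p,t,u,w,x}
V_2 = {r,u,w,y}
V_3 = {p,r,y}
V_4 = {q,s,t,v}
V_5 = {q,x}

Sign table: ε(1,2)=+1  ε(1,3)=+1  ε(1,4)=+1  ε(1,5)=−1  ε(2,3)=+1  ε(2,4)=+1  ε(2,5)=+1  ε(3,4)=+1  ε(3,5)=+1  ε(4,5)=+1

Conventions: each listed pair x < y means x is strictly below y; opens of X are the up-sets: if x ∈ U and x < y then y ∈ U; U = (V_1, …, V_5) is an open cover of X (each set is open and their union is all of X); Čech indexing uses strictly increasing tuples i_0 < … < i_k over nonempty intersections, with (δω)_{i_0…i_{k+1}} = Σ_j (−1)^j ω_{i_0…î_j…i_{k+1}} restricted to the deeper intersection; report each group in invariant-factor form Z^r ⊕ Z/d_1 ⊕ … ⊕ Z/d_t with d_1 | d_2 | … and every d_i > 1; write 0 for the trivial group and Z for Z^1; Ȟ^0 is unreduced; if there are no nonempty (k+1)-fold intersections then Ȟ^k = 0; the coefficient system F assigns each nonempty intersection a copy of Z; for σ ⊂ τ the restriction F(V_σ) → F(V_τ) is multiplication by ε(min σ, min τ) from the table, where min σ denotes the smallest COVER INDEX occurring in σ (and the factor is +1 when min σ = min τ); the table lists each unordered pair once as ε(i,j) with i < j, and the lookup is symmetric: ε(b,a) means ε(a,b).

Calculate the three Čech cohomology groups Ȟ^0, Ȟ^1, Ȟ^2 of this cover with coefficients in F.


nonempty overlaps:
  V12={u,w} V13={p} V14={t} V15={x} V23={r,y} V45={q}
C dims 5,6; δ0: rk 5, SNF 1^4·2
degree 0: 5−5−0 = 0 → Ȟ^0 ≅ 0
degree 1: 6−0−5 = 1 plus torsion [2] → Ȟ^1 ≅ Z ⊕ Z/2
degree 2: 0−0−0 = 0 → Ȟ^2 ≅ 0

Ȟ^0 ≅ 0, Ȟ^1 ≅ Z ⊕ Z/2 and Ȟ^2 ≅ 0


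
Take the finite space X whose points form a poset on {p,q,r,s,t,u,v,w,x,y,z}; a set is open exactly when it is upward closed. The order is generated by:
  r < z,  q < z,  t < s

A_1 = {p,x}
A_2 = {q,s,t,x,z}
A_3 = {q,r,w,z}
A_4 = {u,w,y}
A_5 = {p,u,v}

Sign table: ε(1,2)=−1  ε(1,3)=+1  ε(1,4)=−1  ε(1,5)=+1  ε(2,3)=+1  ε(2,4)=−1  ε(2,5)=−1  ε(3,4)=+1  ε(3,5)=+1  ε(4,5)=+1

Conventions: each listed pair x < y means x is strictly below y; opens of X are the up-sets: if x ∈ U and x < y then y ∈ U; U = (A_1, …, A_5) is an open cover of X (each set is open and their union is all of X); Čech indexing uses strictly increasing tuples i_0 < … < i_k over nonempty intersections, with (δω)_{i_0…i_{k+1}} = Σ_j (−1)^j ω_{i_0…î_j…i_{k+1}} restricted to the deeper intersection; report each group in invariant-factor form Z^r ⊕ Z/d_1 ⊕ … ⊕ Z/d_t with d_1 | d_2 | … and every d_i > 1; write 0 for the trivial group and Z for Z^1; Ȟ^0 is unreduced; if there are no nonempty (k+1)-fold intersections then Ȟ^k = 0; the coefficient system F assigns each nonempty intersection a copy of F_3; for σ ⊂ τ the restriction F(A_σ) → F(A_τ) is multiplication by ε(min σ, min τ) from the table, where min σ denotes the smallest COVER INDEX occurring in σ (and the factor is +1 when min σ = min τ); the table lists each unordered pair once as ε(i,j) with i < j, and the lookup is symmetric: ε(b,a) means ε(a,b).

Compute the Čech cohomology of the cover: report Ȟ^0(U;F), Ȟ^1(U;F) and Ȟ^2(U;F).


nerve simplices:
  A12={x} A15={p} A23={q,z} A34={w} A45={u}
C dims 5,5; δ0: rk_F3 5
degree 0: 5−5−0 = 0 → Ȟ^0 ≅ 0
degree 1: 5−0−5 = 0 → Ȟ^1 ≅ 0
degree 2: 0−0−0 = 0 → Ȟ^2 ≅ 0

Ȟ^0(U;F) ≅ 0,  Ȟ^1(U;F) ≅ 0,  Ȟ^2(U;F) ≅ 0
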